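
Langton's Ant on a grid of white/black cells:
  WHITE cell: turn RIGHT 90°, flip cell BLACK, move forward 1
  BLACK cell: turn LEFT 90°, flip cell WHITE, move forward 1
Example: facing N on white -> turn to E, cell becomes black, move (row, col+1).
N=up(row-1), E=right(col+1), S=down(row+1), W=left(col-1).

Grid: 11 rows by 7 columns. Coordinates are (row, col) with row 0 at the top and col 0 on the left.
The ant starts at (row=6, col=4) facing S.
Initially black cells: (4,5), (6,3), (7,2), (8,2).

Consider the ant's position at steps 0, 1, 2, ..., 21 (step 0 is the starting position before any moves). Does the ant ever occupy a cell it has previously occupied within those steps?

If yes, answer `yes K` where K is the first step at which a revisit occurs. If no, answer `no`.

Answer: yes 8

Derivation:
Step 1: on WHITE (6,4): turn R to W, flip to black, move to (6,3). |black|=5 — new cell
Step 2: on BLACK (6,3): turn L to S, flip to white, move to (7,3). |black|=4 — new cell
Step 3: on WHITE (7,3): turn R to W, flip to black, move to (7,2). |black|=5 — new cell
Step 4: on BLACK (7,2): turn L to S, flip to white, move to (8,2). |black|=4 — new cell
Step 5: on BLACK (8,2): turn L to E, flip to white, move to (8,3). |black|=3 — new cell
Step 6: on WHITE (8,3): turn R to S, flip to black, move to (9,3). |black|=4 — new cell
Step 7: on WHITE (9,3): turn R to W, flip to black, move to (9,2). |black|=5 — new cell
Step 8: on WHITE (9,2): turn R to N, flip to black, move to (8,2). |black|=6 — REVISIT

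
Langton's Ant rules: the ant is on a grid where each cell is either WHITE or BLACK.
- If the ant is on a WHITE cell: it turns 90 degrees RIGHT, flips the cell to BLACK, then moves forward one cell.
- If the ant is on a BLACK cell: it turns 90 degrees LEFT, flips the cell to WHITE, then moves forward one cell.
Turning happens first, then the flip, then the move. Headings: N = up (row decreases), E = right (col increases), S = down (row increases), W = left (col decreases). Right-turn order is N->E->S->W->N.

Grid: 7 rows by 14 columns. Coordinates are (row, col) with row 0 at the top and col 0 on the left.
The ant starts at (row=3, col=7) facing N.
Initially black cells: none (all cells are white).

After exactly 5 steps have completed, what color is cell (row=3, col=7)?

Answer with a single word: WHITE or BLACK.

Step 1: on WHITE (3,7): turn R to E, flip to black, move to (3,8). |black|=1
Step 2: on WHITE (3,8): turn R to S, flip to black, move to (4,8). |black|=2
Step 3: on WHITE (4,8): turn R to W, flip to black, move to (4,7). |black|=3
Step 4: on WHITE (4,7): turn R to N, flip to black, move to (3,7). |black|=4
Step 5: on BLACK (3,7): turn L to W, flip to white, move to (3,6). |black|=3

Answer: WHITE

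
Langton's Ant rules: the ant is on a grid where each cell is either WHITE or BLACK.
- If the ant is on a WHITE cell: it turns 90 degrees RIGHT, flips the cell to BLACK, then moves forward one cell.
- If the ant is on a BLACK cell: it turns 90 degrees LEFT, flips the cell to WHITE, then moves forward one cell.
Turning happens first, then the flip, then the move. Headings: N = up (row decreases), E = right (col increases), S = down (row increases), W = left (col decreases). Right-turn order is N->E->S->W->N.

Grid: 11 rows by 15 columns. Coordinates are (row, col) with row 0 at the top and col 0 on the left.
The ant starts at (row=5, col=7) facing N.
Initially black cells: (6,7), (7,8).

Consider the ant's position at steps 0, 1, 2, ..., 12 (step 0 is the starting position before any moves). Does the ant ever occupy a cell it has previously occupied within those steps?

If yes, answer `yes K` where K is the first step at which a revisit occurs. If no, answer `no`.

Answer: yes 7

Derivation:
Step 1: on WHITE (5,7): turn R to E, flip to black, move to (5,8). |black|=3 — new cell
Step 2: on WHITE (5,8): turn R to S, flip to black, move to (6,8). |black|=4 — new cell
Step 3: on WHITE (6,8): turn R to W, flip to black, move to (6,7). |black|=5 — new cell
Step 4: on BLACK (6,7): turn L to S, flip to white, move to (7,7). |black|=4 — new cell
Step 5: on WHITE (7,7): turn R to W, flip to black, move to (7,6). |black|=5 — new cell
Step 6: on WHITE (7,6): turn R to N, flip to black, move to (6,6). |black|=6 — new cell
Step 7: on WHITE (6,6): turn R to E, flip to black, move to (6,7). |black|=7 — REVISIT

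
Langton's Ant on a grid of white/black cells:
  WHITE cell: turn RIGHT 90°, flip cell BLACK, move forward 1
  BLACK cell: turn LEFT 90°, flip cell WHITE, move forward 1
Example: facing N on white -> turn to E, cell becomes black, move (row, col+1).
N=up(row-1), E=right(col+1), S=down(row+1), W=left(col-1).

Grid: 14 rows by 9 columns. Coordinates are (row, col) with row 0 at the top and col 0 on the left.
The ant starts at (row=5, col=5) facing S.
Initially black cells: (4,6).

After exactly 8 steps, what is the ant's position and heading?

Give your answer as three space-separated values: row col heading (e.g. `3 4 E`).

Step 1: on WHITE (5,5): turn R to W, flip to black, move to (5,4). |black|=2
Step 2: on WHITE (5,4): turn R to N, flip to black, move to (4,4). |black|=3
Step 3: on WHITE (4,4): turn R to E, flip to black, move to (4,5). |black|=4
Step 4: on WHITE (4,5): turn R to S, flip to black, move to (5,5). |black|=5
Step 5: on BLACK (5,5): turn L to E, flip to white, move to (5,6). |black|=4
Step 6: on WHITE (5,6): turn R to S, flip to black, move to (6,6). |black|=5
Step 7: on WHITE (6,6): turn R to W, flip to black, move to (6,5). |black|=6
Step 8: on WHITE (6,5): turn R to N, flip to black, move to (5,5). |black|=7

Answer: 5 5 N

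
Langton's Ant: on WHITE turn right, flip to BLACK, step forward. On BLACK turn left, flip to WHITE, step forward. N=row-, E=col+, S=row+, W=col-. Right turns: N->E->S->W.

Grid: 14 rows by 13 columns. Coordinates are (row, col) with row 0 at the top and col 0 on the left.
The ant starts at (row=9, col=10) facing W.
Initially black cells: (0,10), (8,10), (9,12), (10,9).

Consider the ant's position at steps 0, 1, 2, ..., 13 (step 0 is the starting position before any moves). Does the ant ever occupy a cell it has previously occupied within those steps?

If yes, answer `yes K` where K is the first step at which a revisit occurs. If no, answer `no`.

Step 1: on WHITE (9,10): turn R to N, flip to black, move to (8,10). |black|=5 — new cell
Step 2: on BLACK (8,10): turn L to W, flip to white, move to (8,9). |black|=4 — new cell
Step 3: on WHITE (8,9): turn R to N, flip to black, move to (7,9). |black|=5 — new cell
Step 4: on WHITE (7,9): turn R to E, flip to black, move to (7,10). |black|=6 — new cell
Step 5: on WHITE (7,10): turn R to S, flip to black, move to (8,10). |black|=7 — REVISIT

Answer: yes 5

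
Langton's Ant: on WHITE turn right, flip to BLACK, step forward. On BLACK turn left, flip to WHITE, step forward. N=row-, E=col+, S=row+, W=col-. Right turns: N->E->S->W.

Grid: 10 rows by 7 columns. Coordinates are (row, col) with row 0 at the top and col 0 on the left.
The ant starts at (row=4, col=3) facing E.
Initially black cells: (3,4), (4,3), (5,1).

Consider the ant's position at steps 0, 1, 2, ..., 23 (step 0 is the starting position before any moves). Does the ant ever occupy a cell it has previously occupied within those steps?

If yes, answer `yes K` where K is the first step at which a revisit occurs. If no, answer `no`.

Step 1: on BLACK (4,3): turn L to N, flip to white, move to (3,3). |black|=2 — new cell
Step 2: on WHITE (3,3): turn R to E, flip to black, move to (3,4). |black|=3 — new cell
Step 3: on BLACK (3,4): turn L to N, flip to white, move to (2,4). |black|=2 — new cell
Step 4: on WHITE (2,4): turn R to E, flip to black, move to (2,5). |black|=3 — new cell
Step 5: on WHITE (2,5): turn R to S, flip to black, move to (3,5). |black|=4 — new cell
Step 6: on WHITE (3,5): turn R to W, flip to black, move to (3,4). |black|=5 — REVISIT

Answer: yes 6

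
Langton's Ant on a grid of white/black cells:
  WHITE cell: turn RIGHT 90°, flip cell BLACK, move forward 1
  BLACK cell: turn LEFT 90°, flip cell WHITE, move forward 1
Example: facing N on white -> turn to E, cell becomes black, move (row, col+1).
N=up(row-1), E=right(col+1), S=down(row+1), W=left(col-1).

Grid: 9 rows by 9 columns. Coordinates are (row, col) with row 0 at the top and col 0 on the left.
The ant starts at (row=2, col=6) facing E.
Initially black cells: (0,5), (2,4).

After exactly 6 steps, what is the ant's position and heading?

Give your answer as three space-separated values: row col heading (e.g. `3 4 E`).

Answer: 1 7 E

Derivation:
Step 1: on WHITE (2,6): turn R to S, flip to black, move to (3,6). |black|=3
Step 2: on WHITE (3,6): turn R to W, flip to black, move to (3,5). |black|=4
Step 3: on WHITE (3,5): turn R to N, flip to black, move to (2,5). |black|=5
Step 4: on WHITE (2,5): turn R to E, flip to black, move to (2,6). |black|=6
Step 5: on BLACK (2,6): turn L to N, flip to white, move to (1,6). |black|=5
Step 6: on WHITE (1,6): turn R to E, flip to black, move to (1,7). |black|=6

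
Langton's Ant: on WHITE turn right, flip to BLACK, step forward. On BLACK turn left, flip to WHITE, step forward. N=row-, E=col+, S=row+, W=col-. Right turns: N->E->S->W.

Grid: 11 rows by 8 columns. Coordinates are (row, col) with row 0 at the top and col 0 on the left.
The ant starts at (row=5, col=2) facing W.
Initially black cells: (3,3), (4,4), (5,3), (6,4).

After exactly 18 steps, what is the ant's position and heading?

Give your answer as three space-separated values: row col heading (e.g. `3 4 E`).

Step 1: on WHITE (5,2): turn R to N, flip to black, move to (4,2). |black|=5
Step 2: on WHITE (4,2): turn R to E, flip to black, move to (4,3). |black|=6
Step 3: on WHITE (4,3): turn R to S, flip to black, move to (5,3). |black|=7
Step 4: on BLACK (5,3): turn L to E, flip to white, move to (5,4). |black|=6
Step 5: on WHITE (5,4): turn R to S, flip to black, move to (6,4). |black|=7
Step 6: on BLACK (6,4): turn L to E, flip to white, move to (6,5). |black|=6
Step 7: on WHITE (6,5): turn R to S, flip to black, move to (7,5). |black|=7
Step 8: on WHITE (7,5): turn R to W, flip to black, move to (7,4). |black|=8
Step 9: on WHITE (7,4): turn R to N, flip to black, move to (6,4). |black|=9
Step 10: on WHITE (6,4): turn R to E, flip to black, move to (6,5). |black|=10
Step 11: on BLACK (6,5): turn L to N, flip to white, move to (5,5). |black|=9
Step 12: on WHITE (5,5): turn R to E, flip to black, move to (5,6). |black|=10
Step 13: on WHITE (5,6): turn R to S, flip to black, move to (6,6). |black|=11
Step 14: on WHITE (6,6): turn R to W, flip to black, move to (6,5). |black|=12
Step 15: on WHITE (6,5): turn R to N, flip to black, move to (5,5). |black|=13
Step 16: on BLACK (5,5): turn L to W, flip to white, move to (5,4). |black|=12
Step 17: on BLACK (5,4): turn L to S, flip to white, move to (6,4). |black|=11
Step 18: on BLACK (6,4): turn L to E, flip to white, move to (6,5). |black|=10

Answer: 6 5 E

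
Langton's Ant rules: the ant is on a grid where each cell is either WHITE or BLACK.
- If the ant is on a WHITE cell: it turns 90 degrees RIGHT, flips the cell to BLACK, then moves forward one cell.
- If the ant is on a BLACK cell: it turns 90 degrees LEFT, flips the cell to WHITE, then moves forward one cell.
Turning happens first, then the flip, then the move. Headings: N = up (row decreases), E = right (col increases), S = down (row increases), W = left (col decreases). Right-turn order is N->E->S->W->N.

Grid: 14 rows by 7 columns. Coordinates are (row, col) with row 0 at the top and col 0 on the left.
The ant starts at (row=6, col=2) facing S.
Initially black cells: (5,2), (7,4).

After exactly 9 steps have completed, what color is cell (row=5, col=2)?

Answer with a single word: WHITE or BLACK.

Answer: BLACK

Derivation:
Step 1: on WHITE (6,2): turn R to W, flip to black, move to (6,1). |black|=3
Step 2: on WHITE (6,1): turn R to N, flip to black, move to (5,1). |black|=4
Step 3: on WHITE (5,1): turn R to E, flip to black, move to (5,2). |black|=5
Step 4: on BLACK (5,2): turn L to N, flip to white, move to (4,2). |black|=4
Step 5: on WHITE (4,2): turn R to E, flip to black, move to (4,3). |black|=5
Step 6: on WHITE (4,3): turn R to S, flip to black, move to (5,3). |black|=6
Step 7: on WHITE (5,3): turn R to W, flip to black, move to (5,2). |black|=7
Step 8: on WHITE (5,2): turn R to N, flip to black, move to (4,2). |black|=8
Step 9: on BLACK (4,2): turn L to W, flip to white, move to (4,1). |black|=7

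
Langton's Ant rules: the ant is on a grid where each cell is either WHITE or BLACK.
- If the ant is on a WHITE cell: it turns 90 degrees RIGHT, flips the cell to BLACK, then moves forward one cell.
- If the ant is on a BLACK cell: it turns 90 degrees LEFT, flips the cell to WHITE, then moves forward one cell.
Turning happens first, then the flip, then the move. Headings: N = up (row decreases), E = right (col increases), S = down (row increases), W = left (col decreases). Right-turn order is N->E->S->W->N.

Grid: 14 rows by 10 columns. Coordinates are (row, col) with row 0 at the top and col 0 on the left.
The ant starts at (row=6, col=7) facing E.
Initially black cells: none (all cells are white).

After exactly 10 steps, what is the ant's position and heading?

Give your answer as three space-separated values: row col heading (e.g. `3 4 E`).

Answer: 5 6 W

Derivation:
Step 1: on WHITE (6,7): turn R to S, flip to black, move to (7,7). |black|=1
Step 2: on WHITE (7,7): turn R to W, flip to black, move to (7,6). |black|=2
Step 3: on WHITE (7,6): turn R to N, flip to black, move to (6,6). |black|=3
Step 4: on WHITE (6,6): turn R to E, flip to black, move to (6,7). |black|=4
Step 5: on BLACK (6,7): turn L to N, flip to white, move to (5,7). |black|=3
Step 6: on WHITE (5,7): turn R to E, flip to black, move to (5,8). |black|=4
Step 7: on WHITE (5,8): turn R to S, flip to black, move to (6,8). |black|=5
Step 8: on WHITE (6,8): turn R to W, flip to black, move to (6,7). |black|=6
Step 9: on WHITE (6,7): turn R to N, flip to black, move to (5,7). |black|=7
Step 10: on BLACK (5,7): turn L to W, flip to white, move to (5,6). |black|=6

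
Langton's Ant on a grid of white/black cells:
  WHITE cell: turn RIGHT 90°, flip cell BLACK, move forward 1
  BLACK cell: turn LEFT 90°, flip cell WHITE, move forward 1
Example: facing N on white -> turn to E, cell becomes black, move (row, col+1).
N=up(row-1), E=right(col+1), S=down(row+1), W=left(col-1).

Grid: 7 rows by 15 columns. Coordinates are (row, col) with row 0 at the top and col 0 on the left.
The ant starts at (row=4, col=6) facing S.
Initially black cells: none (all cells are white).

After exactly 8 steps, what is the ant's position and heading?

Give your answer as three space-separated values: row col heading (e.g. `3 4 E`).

Answer: 4 6 N

Derivation:
Step 1: on WHITE (4,6): turn R to W, flip to black, move to (4,5). |black|=1
Step 2: on WHITE (4,5): turn R to N, flip to black, move to (3,5). |black|=2
Step 3: on WHITE (3,5): turn R to E, flip to black, move to (3,6). |black|=3
Step 4: on WHITE (3,6): turn R to S, flip to black, move to (4,6). |black|=4
Step 5: on BLACK (4,6): turn L to E, flip to white, move to (4,7). |black|=3
Step 6: on WHITE (4,7): turn R to S, flip to black, move to (5,7). |black|=4
Step 7: on WHITE (5,7): turn R to W, flip to black, move to (5,6). |black|=5
Step 8: on WHITE (5,6): turn R to N, flip to black, move to (4,6). |black|=6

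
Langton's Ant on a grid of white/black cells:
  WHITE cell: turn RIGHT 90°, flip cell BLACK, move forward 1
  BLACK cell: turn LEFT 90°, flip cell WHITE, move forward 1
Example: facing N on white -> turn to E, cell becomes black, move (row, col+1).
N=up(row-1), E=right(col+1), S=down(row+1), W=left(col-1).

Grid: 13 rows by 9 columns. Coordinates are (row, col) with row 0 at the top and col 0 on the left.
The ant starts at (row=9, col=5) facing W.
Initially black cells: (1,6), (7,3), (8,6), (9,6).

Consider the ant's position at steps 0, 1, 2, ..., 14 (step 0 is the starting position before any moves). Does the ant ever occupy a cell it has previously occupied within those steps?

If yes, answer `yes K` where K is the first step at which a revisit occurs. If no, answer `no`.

Answer: yes 6

Derivation:
Step 1: on WHITE (9,5): turn R to N, flip to black, move to (8,5). |black|=5 — new cell
Step 2: on WHITE (8,5): turn R to E, flip to black, move to (8,6). |black|=6 — new cell
Step 3: on BLACK (8,6): turn L to N, flip to white, move to (7,6). |black|=5 — new cell
Step 4: on WHITE (7,6): turn R to E, flip to black, move to (7,7). |black|=6 — new cell
Step 5: on WHITE (7,7): turn R to S, flip to black, move to (8,7). |black|=7 — new cell
Step 6: on WHITE (8,7): turn R to W, flip to black, move to (8,6). |black|=8 — REVISIT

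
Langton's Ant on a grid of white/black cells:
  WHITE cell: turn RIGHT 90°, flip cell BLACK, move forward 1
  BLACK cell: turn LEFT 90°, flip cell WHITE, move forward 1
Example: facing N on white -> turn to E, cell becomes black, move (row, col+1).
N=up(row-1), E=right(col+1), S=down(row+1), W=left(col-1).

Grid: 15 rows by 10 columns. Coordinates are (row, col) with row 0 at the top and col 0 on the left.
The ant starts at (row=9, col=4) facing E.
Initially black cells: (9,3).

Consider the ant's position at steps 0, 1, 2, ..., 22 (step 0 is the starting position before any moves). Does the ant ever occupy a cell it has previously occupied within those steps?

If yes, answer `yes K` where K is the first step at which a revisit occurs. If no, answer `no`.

Answer: yes 7

Derivation:
Step 1: on WHITE (9,4): turn R to S, flip to black, move to (10,4). |black|=2 — new cell
Step 2: on WHITE (10,4): turn R to W, flip to black, move to (10,3). |black|=3 — new cell
Step 3: on WHITE (10,3): turn R to N, flip to black, move to (9,3). |black|=4 — new cell
Step 4: on BLACK (9,3): turn L to W, flip to white, move to (9,2). |black|=3 — new cell
Step 5: on WHITE (9,2): turn R to N, flip to black, move to (8,2). |black|=4 — new cell
Step 6: on WHITE (8,2): turn R to E, flip to black, move to (8,3). |black|=5 — new cell
Step 7: on WHITE (8,3): turn R to S, flip to black, move to (9,3). |black|=6 — REVISIT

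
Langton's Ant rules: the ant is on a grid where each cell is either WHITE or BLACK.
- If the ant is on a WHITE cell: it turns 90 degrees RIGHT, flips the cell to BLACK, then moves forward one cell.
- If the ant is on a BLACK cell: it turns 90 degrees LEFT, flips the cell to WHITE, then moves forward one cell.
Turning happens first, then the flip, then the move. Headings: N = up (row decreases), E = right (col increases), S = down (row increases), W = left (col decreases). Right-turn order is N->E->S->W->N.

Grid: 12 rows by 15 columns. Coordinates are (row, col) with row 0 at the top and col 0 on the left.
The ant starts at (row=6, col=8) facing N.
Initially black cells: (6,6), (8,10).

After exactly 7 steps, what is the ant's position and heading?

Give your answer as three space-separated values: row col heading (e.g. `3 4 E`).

Step 1: on WHITE (6,8): turn R to E, flip to black, move to (6,9). |black|=3
Step 2: on WHITE (6,9): turn R to S, flip to black, move to (7,9). |black|=4
Step 3: on WHITE (7,9): turn R to W, flip to black, move to (7,8). |black|=5
Step 4: on WHITE (7,8): turn R to N, flip to black, move to (6,8). |black|=6
Step 5: on BLACK (6,8): turn L to W, flip to white, move to (6,7). |black|=5
Step 6: on WHITE (6,7): turn R to N, flip to black, move to (5,7). |black|=6
Step 7: on WHITE (5,7): turn R to E, flip to black, move to (5,8). |black|=7

Answer: 5 8 E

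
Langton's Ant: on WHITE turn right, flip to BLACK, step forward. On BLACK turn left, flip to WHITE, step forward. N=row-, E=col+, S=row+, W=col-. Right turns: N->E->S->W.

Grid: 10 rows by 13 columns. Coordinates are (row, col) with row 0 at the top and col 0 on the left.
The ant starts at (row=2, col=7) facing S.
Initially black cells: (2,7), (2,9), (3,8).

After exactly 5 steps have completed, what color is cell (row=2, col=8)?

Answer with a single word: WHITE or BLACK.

Answer: BLACK

Derivation:
Step 1: on BLACK (2,7): turn L to E, flip to white, move to (2,8). |black|=2
Step 2: on WHITE (2,8): turn R to S, flip to black, move to (3,8). |black|=3
Step 3: on BLACK (3,8): turn L to E, flip to white, move to (3,9). |black|=2
Step 4: on WHITE (3,9): turn R to S, flip to black, move to (4,9). |black|=3
Step 5: on WHITE (4,9): turn R to W, flip to black, move to (4,8). |black|=4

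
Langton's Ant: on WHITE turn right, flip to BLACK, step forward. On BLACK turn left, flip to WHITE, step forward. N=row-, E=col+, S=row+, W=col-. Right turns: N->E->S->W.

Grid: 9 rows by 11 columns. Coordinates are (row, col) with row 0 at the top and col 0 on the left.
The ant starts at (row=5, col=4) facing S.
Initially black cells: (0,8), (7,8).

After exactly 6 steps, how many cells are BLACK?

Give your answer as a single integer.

Step 1: on WHITE (5,4): turn R to W, flip to black, move to (5,3). |black|=3
Step 2: on WHITE (5,3): turn R to N, flip to black, move to (4,3). |black|=4
Step 3: on WHITE (4,3): turn R to E, flip to black, move to (4,4). |black|=5
Step 4: on WHITE (4,4): turn R to S, flip to black, move to (5,4). |black|=6
Step 5: on BLACK (5,4): turn L to E, flip to white, move to (5,5). |black|=5
Step 6: on WHITE (5,5): turn R to S, flip to black, move to (6,5). |black|=6

Answer: 6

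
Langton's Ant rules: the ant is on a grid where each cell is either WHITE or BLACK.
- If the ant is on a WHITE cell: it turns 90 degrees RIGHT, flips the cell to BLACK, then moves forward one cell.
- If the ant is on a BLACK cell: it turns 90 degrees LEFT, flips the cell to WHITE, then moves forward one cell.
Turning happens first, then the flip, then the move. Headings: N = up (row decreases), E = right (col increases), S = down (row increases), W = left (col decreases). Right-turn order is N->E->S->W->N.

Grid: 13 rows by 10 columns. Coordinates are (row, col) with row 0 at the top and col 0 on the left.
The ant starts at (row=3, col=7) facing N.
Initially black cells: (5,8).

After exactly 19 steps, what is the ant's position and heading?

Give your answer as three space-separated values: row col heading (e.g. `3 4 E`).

Answer: 4 5 W

Derivation:
Step 1: on WHITE (3,7): turn R to E, flip to black, move to (3,8). |black|=2
Step 2: on WHITE (3,8): turn R to S, flip to black, move to (4,8). |black|=3
Step 3: on WHITE (4,8): turn R to W, flip to black, move to (4,7). |black|=4
Step 4: on WHITE (4,7): turn R to N, flip to black, move to (3,7). |black|=5
Step 5: on BLACK (3,7): turn L to W, flip to white, move to (3,6). |black|=4
Step 6: on WHITE (3,6): turn R to N, flip to black, move to (2,6). |black|=5
Step 7: on WHITE (2,6): turn R to E, flip to black, move to (2,7). |black|=6
Step 8: on WHITE (2,7): turn R to S, flip to black, move to (3,7). |black|=7
Step 9: on WHITE (3,7): turn R to W, flip to black, move to (3,6). |black|=8
Step 10: on BLACK (3,6): turn L to S, flip to white, move to (4,6). |black|=7
Step 11: on WHITE (4,6): turn R to W, flip to black, move to (4,5). |black|=8
Step 12: on WHITE (4,5): turn R to N, flip to black, move to (3,5). |black|=9
Step 13: on WHITE (3,5): turn R to E, flip to black, move to (3,6). |black|=10
Step 14: on WHITE (3,6): turn R to S, flip to black, move to (4,6). |black|=11
Step 15: on BLACK (4,6): turn L to E, flip to white, move to (4,7). |black|=10
Step 16: on BLACK (4,7): turn L to N, flip to white, move to (3,7). |black|=9
Step 17: on BLACK (3,7): turn L to W, flip to white, move to (3,6). |black|=8
Step 18: on BLACK (3,6): turn L to S, flip to white, move to (4,6). |black|=7
Step 19: on WHITE (4,6): turn R to W, flip to black, move to (4,5). |black|=8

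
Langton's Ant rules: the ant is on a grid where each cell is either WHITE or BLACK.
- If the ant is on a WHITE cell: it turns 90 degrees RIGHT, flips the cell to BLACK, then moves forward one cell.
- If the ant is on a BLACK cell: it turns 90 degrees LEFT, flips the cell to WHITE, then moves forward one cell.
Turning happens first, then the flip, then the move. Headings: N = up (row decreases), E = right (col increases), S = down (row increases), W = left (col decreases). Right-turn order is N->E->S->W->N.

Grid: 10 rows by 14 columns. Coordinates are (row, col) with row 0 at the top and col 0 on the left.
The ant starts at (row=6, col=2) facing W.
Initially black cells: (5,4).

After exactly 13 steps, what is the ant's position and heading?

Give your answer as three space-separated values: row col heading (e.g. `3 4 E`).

Answer: 7 2 N

Derivation:
Step 1: on WHITE (6,2): turn R to N, flip to black, move to (5,2). |black|=2
Step 2: on WHITE (5,2): turn R to E, flip to black, move to (5,3). |black|=3
Step 3: on WHITE (5,3): turn R to S, flip to black, move to (6,3). |black|=4
Step 4: on WHITE (6,3): turn R to W, flip to black, move to (6,2). |black|=5
Step 5: on BLACK (6,2): turn L to S, flip to white, move to (7,2). |black|=4
Step 6: on WHITE (7,2): turn R to W, flip to black, move to (7,1). |black|=5
Step 7: on WHITE (7,1): turn R to N, flip to black, move to (6,1). |black|=6
Step 8: on WHITE (6,1): turn R to E, flip to black, move to (6,2). |black|=7
Step 9: on WHITE (6,2): turn R to S, flip to black, move to (7,2). |black|=8
Step 10: on BLACK (7,2): turn L to E, flip to white, move to (7,3). |black|=7
Step 11: on WHITE (7,3): turn R to S, flip to black, move to (8,3). |black|=8
Step 12: on WHITE (8,3): turn R to W, flip to black, move to (8,2). |black|=9
Step 13: on WHITE (8,2): turn R to N, flip to black, move to (7,2). |black|=10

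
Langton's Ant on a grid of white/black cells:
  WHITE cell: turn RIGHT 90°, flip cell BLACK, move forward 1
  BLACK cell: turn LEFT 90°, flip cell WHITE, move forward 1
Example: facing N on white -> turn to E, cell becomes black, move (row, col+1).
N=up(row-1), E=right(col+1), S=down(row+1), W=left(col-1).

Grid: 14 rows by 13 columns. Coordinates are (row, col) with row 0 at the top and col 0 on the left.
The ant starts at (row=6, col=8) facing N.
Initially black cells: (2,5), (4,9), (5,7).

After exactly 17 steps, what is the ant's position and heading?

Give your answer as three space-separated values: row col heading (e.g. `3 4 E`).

Answer: 6 7 E

Derivation:
Step 1: on WHITE (6,8): turn R to E, flip to black, move to (6,9). |black|=4
Step 2: on WHITE (6,9): turn R to S, flip to black, move to (7,9). |black|=5
Step 3: on WHITE (7,9): turn R to W, flip to black, move to (7,8). |black|=6
Step 4: on WHITE (7,8): turn R to N, flip to black, move to (6,8). |black|=7
Step 5: on BLACK (6,8): turn L to W, flip to white, move to (6,7). |black|=6
Step 6: on WHITE (6,7): turn R to N, flip to black, move to (5,7). |black|=7
Step 7: on BLACK (5,7): turn L to W, flip to white, move to (5,6). |black|=6
Step 8: on WHITE (5,6): turn R to N, flip to black, move to (4,6). |black|=7
Step 9: on WHITE (4,6): turn R to E, flip to black, move to (4,7). |black|=8
Step 10: on WHITE (4,7): turn R to S, flip to black, move to (5,7). |black|=9
Step 11: on WHITE (5,7): turn R to W, flip to black, move to (5,6). |black|=10
Step 12: on BLACK (5,6): turn L to S, flip to white, move to (6,6). |black|=9
Step 13: on WHITE (6,6): turn R to W, flip to black, move to (6,5). |black|=10
Step 14: on WHITE (6,5): turn R to N, flip to black, move to (5,5). |black|=11
Step 15: on WHITE (5,5): turn R to E, flip to black, move to (5,6). |black|=12
Step 16: on WHITE (5,6): turn R to S, flip to black, move to (6,6). |black|=13
Step 17: on BLACK (6,6): turn L to E, flip to white, move to (6,7). |black|=12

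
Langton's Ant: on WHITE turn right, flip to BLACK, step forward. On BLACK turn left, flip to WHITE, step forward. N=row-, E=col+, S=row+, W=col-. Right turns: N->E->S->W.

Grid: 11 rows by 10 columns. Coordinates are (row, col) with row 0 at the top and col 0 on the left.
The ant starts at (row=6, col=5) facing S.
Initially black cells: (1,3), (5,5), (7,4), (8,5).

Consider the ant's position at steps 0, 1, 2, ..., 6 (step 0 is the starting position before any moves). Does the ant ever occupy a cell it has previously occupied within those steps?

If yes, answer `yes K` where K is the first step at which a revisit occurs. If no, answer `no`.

Answer: no

Derivation:
Step 1: on WHITE (6,5): turn R to W, flip to black, move to (6,4). |black|=5 — new cell
Step 2: on WHITE (6,4): turn R to N, flip to black, move to (5,4). |black|=6 — new cell
Step 3: on WHITE (5,4): turn R to E, flip to black, move to (5,5). |black|=7 — new cell
Step 4: on BLACK (5,5): turn L to N, flip to white, move to (4,5). |black|=6 — new cell
Step 5: on WHITE (4,5): turn R to E, flip to black, move to (4,6). |black|=7 — new cell
Step 6: on WHITE (4,6): turn R to S, flip to black, move to (5,6). |black|=8 — new cell
No revisit within 6 steps.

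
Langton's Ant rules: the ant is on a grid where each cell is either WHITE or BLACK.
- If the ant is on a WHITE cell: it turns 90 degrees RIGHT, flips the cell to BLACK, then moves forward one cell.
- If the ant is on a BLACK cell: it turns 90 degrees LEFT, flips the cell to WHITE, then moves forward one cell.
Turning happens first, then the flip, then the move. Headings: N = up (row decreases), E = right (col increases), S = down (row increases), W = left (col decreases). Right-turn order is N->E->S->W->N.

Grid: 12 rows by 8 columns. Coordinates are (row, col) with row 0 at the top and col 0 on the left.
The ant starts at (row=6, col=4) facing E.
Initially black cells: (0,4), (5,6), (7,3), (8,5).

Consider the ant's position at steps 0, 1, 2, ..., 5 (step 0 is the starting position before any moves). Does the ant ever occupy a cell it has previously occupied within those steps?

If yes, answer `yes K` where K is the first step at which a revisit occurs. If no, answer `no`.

Step 1: on WHITE (6,4): turn R to S, flip to black, move to (7,4). |black|=5 — new cell
Step 2: on WHITE (7,4): turn R to W, flip to black, move to (7,3). |black|=6 — new cell
Step 3: on BLACK (7,3): turn L to S, flip to white, move to (8,3). |black|=5 — new cell
Step 4: on WHITE (8,3): turn R to W, flip to black, move to (8,2). |black|=6 — new cell
Step 5: on WHITE (8,2): turn R to N, flip to black, move to (7,2). |black|=7 — new cell
No revisit within 5 steps.

Answer: no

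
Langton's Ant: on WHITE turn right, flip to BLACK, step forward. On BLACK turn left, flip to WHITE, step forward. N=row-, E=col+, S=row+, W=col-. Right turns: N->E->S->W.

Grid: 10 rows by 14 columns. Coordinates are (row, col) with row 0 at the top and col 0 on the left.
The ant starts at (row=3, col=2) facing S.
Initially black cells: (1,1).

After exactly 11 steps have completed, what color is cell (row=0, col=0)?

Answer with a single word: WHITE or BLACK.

Answer: WHITE

Derivation:
Step 1: on WHITE (3,2): turn R to W, flip to black, move to (3,1). |black|=2
Step 2: on WHITE (3,1): turn R to N, flip to black, move to (2,1). |black|=3
Step 3: on WHITE (2,1): turn R to E, flip to black, move to (2,2). |black|=4
Step 4: on WHITE (2,2): turn R to S, flip to black, move to (3,2). |black|=5
Step 5: on BLACK (3,2): turn L to E, flip to white, move to (3,3). |black|=4
Step 6: on WHITE (3,3): turn R to S, flip to black, move to (4,3). |black|=5
Step 7: on WHITE (4,3): turn R to W, flip to black, move to (4,2). |black|=6
Step 8: on WHITE (4,2): turn R to N, flip to black, move to (3,2). |black|=7
Step 9: on WHITE (3,2): turn R to E, flip to black, move to (3,3). |black|=8
Step 10: on BLACK (3,3): turn L to N, flip to white, move to (2,3). |black|=7
Step 11: on WHITE (2,3): turn R to E, flip to black, move to (2,4). |black|=8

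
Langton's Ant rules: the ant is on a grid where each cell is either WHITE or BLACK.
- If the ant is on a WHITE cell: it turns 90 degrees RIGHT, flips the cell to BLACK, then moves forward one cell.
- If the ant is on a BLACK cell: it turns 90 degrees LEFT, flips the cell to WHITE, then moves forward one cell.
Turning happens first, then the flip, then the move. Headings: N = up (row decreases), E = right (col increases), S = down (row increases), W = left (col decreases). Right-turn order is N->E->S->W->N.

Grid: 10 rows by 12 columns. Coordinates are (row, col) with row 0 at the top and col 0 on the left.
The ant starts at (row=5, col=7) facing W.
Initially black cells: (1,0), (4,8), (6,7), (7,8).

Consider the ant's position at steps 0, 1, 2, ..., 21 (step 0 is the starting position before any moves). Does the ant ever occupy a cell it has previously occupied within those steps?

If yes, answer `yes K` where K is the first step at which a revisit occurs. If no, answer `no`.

Answer: yes 6

Derivation:
Step 1: on WHITE (5,7): turn R to N, flip to black, move to (4,7). |black|=5 — new cell
Step 2: on WHITE (4,7): turn R to E, flip to black, move to (4,8). |black|=6 — new cell
Step 3: on BLACK (4,8): turn L to N, flip to white, move to (3,8). |black|=5 — new cell
Step 4: on WHITE (3,8): turn R to E, flip to black, move to (3,9). |black|=6 — new cell
Step 5: on WHITE (3,9): turn R to S, flip to black, move to (4,9). |black|=7 — new cell
Step 6: on WHITE (4,9): turn R to W, flip to black, move to (4,8). |black|=8 — REVISIT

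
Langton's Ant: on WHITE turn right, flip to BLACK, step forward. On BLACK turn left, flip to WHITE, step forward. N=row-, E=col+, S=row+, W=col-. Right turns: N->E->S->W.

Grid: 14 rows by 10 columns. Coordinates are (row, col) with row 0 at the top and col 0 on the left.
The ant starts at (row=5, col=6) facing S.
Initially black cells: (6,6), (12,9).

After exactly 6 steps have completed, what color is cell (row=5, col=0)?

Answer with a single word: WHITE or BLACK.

Step 1: on WHITE (5,6): turn R to W, flip to black, move to (5,5). |black|=3
Step 2: on WHITE (5,5): turn R to N, flip to black, move to (4,5). |black|=4
Step 3: on WHITE (4,5): turn R to E, flip to black, move to (4,6). |black|=5
Step 4: on WHITE (4,6): turn R to S, flip to black, move to (5,6). |black|=6
Step 5: on BLACK (5,6): turn L to E, flip to white, move to (5,7). |black|=5
Step 6: on WHITE (5,7): turn R to S, flip to black, move to (6,7). |black|=6

Answer: WHITE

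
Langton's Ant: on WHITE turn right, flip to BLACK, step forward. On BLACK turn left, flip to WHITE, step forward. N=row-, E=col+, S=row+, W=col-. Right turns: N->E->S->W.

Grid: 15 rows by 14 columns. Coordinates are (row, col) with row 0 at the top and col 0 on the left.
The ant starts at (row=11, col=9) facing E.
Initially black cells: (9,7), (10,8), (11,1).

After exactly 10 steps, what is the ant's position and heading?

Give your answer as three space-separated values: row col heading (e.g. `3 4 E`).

Answer: 10 8 W

Derivation:
Step 1: on WHITE (11,9): turn R to S, flip to black, move to (12,9). |black|=4
Step 2: on WHITE (12,9): turn R to W, flip to black, move to (12,8). |black|=5
Step 3: on WHITE (12,8): turn R to N, flip to black, move to (11,8). |black|=6
Step 4: on WHITE (11,8): turn R to E, flip to black, move to (11,9). |black|=7
Step 5: on BLACK (11,9): turn L to N, flip to white, move to (10,9). |black|=6
Step 6: on WHITE (10,9): turn R to E, flip to black, move to (10,10). |black|=7
Step 7: on WHITE (10,10): turn R to S, flip to black, move to (11,10). |black|=8
Step 8: on WHITE (11,10): turn R to W, flip to black, move to (11,9). |black|=9
Step 9: on WHITE (11,9): turn R to N, flip to black, move to (10,9). |black|=10
Step 10: on BLACK (10,9): turn L to W, flip to white, move to (10,8). |black|=9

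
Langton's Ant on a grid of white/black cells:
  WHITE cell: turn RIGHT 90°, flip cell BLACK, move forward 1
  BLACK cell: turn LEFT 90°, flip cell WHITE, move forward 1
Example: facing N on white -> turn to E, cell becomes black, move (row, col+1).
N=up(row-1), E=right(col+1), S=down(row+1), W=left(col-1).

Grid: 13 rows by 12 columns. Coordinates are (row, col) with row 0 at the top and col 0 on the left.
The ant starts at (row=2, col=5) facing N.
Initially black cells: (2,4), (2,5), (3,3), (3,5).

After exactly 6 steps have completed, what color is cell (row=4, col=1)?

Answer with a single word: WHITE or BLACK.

Step 1: on BLACK (2,5): turn L to W, flip to white, move to (2,4). |black|=3
Step 2: on BLACK (2,4): turn L to S, flip to white, move to (3,4). |black|=2
Step 3: on WHITE (3,4): turn R to W, flip to black, move to (3,3). |black|=3
Step 4: on BLACK (3,3): turn L to S, flip to white, move to (4,3). |black|=2
Step 5: on WHITE (4,3): turn R to W, flip to black, move to (4,2). |black|=3
Step 6: on WHITE (4,2): turn R to N, flip to black, move to (3,2). |black|=4

Answer: WHITE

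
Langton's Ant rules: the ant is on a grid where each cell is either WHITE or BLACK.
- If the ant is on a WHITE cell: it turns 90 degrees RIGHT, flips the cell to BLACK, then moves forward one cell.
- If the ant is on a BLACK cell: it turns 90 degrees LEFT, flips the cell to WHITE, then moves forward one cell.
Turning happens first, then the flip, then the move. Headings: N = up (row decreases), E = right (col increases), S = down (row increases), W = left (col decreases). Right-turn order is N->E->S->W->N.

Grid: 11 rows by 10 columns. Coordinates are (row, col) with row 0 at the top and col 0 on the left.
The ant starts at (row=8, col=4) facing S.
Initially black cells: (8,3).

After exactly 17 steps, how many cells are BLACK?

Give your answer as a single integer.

Answer: 4

Derivation:
Step 1: on WHITE (8,4): turn R to W, flip to black, move to (8,3). |black|=2
Step 2: on BLACK (8,3): turn L to S, flip to white, move to (9,3). |black|=1
Step 3: on WHITE (9,3): turn R to W, flip to black, move to (9,2). |black|=2
Step 4: on WHITE (9,2): turn R to N, flip to black, move to (8,2). |black|=3
Step 5: on WHITE (8,2): turn R to E, flip to black, move to (8,3). |black|=4
Step 6: on WHITE (8,3): turn R to S, flip to black, move to (9,3). |black|=5
Step 7: on BLACK (9,3): turn L to E, flip to white, move to (9,4). |black|=4
Step 8: on WHITE (9,4): turn R to S, flip to black, move to (10,4). |black|=5
Step 9: on WHITE (10,4): turn R to W, flip to black, move to (10,3). |black|=6
Step 10: on WHITE (10,3): turn R to N, flip to black, move to (9,3). |black|=7
Step 11: on WHITE (9,3): turn R to E, flip to black, move to (9,4). |black|=8
Step 12: on BLACK (9,4): turn L to N, flip to white, move to (8,4). |black|=7
Step 13: on BLACK (8,4): turn L to W, flip to white, move to (8,3). |black|=6
Step 14: on BLACK (8,3): turn L to S, flip to white, move to (9,3). |black|=5
Step 15: on BLACK (9,3): turn L to E, flip to white, move to (9,4). |black|=4
Step 16: on WHITE (9,4): turn R to S, flip to black, move to (10,4). |black|=5
Step 17: on BLACK (10,4): turn L to E, flip to white, move to (10,5). |black|=4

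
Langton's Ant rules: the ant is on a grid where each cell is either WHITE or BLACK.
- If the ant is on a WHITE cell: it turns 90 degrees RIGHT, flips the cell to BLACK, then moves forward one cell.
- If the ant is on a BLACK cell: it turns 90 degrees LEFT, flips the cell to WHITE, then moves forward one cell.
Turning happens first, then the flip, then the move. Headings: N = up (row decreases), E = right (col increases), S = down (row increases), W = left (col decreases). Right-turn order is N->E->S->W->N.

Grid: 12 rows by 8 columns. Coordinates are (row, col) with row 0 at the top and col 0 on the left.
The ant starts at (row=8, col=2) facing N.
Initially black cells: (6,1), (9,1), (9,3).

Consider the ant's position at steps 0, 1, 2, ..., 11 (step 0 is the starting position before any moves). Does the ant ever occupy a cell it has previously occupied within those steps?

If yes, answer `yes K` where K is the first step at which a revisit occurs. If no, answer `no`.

Step 1: on WHITE (8,2): turn R to E, flip to black, move to (8,3). |black|=4 — new cell
Step 2: on WHITE (8,3): turn R to S, flip to black, move to (9,3). |black|=5 — new cell
Step 3: on BLACK (9,3): turn L to E, flip to white, move to (9,4). |black|=4 — new cell
Step 4: on WHITE (9,4): turn R to S, flip to black, move to (10,4). |black|=5 — new cell
Step 5: on WHITE (10,4): turn R to W, flip to black, move to (10,3). |black|=6 — new cell
Step 6: on WHITE (10,3): turn R to N, flip to black, move to (9,3). |black|=7 — REVISIT

Answer: yes 6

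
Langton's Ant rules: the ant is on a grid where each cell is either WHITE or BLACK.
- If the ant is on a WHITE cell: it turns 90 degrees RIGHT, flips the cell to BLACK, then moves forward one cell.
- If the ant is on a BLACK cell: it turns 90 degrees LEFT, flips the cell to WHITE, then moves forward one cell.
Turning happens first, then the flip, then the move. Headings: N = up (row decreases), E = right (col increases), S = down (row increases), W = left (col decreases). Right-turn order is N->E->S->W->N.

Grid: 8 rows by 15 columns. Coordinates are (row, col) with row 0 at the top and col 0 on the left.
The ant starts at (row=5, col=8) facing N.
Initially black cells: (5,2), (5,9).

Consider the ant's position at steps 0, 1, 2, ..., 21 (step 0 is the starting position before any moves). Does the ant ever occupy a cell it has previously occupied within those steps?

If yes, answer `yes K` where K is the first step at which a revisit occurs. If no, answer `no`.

Step 1: on WHITE (5,8): turn R to E, flip to black, move to (5,9). |black|=3 — new cell
Step 2: on BLACK (5,9): turn L to N, flip to white, move to (4,9). |black|=2 — new cell
Step 3: on WHITE (4,9): turn R to E, flip to black, move to (4,10). |black|=3 — new cell
Step 4: on WHITE (4,10): turn R to S, flip to black, move to (5,10). |black|=4 — new cell
Step 5: on WHITE (5,10): turn R to W, flip to black, move to (5,9). |black|=5 — REVISIT

Answer: yes 5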